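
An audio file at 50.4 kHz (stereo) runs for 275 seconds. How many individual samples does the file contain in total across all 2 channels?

50,400 × 275 s × 2 ch = 27,720,000 samples.

27,720,000 samples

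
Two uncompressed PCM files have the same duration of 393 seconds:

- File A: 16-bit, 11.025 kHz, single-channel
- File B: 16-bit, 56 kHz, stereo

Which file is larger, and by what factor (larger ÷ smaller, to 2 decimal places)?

File A: 11,025 × 2 × 1 = 22,050 bytes/s.
File B: 56,000 × 2 × 2 = 224,000 bytes/s.
File B is larger; ratio = 88,032,000 / 8,665,650 = 10.16.

File B, by a factor of 10.16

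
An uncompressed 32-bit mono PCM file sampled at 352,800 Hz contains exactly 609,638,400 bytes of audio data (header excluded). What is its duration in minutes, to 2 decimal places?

Byte rate = 352,800 × 4 × 1 = 1,411,200 bytes/s.
Duration = 609,638,400 / 1,411,200 = 432 s.
432 s / 60 = 7.20 minutes.

7.20 minutes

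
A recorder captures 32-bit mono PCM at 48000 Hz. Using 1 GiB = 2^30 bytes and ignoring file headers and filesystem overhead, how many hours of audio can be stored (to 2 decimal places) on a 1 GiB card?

Uncompressed byte rate = 48,000 × 4 × 1 = 192,000 bytes/s.
Capacity = 1 × 1,073,741,824 = 1,073,741,824 bytes.
1,073,741,824 / 192,000 ≈ 5592.41 s → 1.55 hours.

1.55 hours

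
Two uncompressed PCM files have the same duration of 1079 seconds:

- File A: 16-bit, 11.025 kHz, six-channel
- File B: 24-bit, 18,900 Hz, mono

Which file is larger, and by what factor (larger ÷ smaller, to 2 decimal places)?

File A: 11,025 × 2 × 6 = 132,300 bytes/s.
File B: 18,900 × 3 × 1 = 56,700 bytes/s.
File A is larger; ratio = 142,751,700 / 61,179,300 = 2.33.

File A, by a factor of 2.33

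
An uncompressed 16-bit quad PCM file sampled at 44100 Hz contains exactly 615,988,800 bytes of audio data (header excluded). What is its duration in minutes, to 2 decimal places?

Byte rate = 44,100 × 2 × 4 = 352,800 bytes/s.
Duration = 615,988,800 / 352,800 = 1,746 s.
1,746 s / 60 = 29.10 minutes.

29.10 minutes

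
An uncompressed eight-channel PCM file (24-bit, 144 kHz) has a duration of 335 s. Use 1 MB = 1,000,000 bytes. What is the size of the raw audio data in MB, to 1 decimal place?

Bytes = 144,000 samples/s × 335 s × 3 bytes/sample × 8 ch = 1,157,760,000 bytes.
1,157,760,000 / 1,000,000 = 1157.8 MB.

1157.8 MB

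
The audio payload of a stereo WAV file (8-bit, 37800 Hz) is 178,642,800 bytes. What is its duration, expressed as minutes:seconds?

Byte rate = 37,800 × 1 × 2 = 75,600 bytes/s.
Duration = 178,642,800 / 75,600 = 2,363 s.
2,363 s = 39:23.

39:23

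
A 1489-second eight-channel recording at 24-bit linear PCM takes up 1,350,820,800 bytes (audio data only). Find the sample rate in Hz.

37,800 Hz

Bytes = sample_rate × seconds × bytes_per_sample × channels.
sample_rate = 1,350,820,800 / (1,489 × 3 × 8) = 1,350,820,800 / 35,736 = 37,800 Hz.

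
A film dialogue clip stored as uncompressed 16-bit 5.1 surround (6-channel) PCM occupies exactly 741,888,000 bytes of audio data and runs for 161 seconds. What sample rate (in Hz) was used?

384,000 Hz

Bytes = sample_rate × seconds × bytes_per_sample × channels.
sample_rate = 741,888,000 / (161 × 2 × 6) = 741,888,000 / 1,932 = 384,000 Hz.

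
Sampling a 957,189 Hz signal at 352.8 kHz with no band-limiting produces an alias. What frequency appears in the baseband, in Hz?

Nyquist = 352,800/2 = 176,400 Hz; 957,189 Hz exceeds it.
Alias = |957,189 − 3×352,800| = |957,189 − 1,058,400| = 101,211 Hz.

101,211 Hz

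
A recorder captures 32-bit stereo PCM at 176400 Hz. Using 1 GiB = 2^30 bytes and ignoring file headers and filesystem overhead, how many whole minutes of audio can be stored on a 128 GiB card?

1,623 minutes

Uncompressed byte rate = 176,400 × 4 × 2 = 1,411,200 bytes/s.
Capacity = 128 × 1,073,741,824 = 137,438,953,472 bytes.
137,438,953,472 / 1,411,200 ≈ 97391.55 s → 1,623 minutes.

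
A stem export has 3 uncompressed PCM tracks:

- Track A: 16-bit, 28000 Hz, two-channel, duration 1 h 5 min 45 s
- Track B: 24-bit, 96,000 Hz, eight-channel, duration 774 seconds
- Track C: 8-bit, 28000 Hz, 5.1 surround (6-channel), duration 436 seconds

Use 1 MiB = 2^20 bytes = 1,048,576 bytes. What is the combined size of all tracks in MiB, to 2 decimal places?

2191.91 MiB

Track A: 1 h 5 min 45 s = 3,945 s; 28,000 × 3,945 × 2 × 2 = 441,840,000 bytes.
Track B: 96,000 × 774 × 3 × 8 = 1,783,296,000 bytes.
Track C: 28,000 × 436 × 1 × 6 = 73,248,000 bytes.
Total = 2,298,384,000 bytes = 2191.91 MiB.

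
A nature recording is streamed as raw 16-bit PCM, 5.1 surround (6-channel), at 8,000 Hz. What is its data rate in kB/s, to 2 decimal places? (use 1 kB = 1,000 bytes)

96.00 kB/s

Bit rate = 8,000 × 16 × 6 = 768,000 bits/s.
768,000 / 8 = 96,000 B/s = 96.00 kB/s.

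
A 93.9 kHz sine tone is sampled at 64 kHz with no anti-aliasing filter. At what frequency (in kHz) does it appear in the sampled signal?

29.9 kHz

Nyquist = 64,000/2 = 32,000 Hz; 93,900 Hz exceeds it.
Alias = |93,900 − 1×64,000| = |93,900 − 64,000| = 29,900 Hz = 29.9 kHz.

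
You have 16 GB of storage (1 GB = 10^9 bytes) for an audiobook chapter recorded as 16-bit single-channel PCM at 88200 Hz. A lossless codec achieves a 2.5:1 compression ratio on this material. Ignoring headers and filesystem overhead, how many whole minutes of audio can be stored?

Uncompressed byte rate = 88,200 × 2 × 1 = 176,400 bytes/s.
After 2.5:1 compression, effective rate ≈ 70560 bytes/s.
Capacity = 16 × 1,000,000,000 = 16,000,000,000 bytes.
16,000,000,000 / effective rate ≈ 226757.37 s → 3,779 minutes.

3,779 minutes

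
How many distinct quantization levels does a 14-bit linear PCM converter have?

2^14 = 16,384.

16,384 levels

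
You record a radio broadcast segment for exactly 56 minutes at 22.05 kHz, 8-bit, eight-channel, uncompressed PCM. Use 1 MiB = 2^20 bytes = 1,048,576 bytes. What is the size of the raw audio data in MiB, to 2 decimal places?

Duration = exactly 56 minutes = 3,360 s.
Bytes = 22,050 samples/s × 3,360 s × 1 bytes/sample × 8 ch = 592,704,000 bytes.
592,704,000 / 1,048,576 = 565.25 MiB.

565.25 MiB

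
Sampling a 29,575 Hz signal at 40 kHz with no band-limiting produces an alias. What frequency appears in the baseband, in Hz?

Nyquist = 40,000/2 = 20,000 Hz; 29,575 Hz exceeds it.
Alias = |29,575 − 1×40,000| = |29,575 − 40,000| = 10,425 Hz.

10,425 Hz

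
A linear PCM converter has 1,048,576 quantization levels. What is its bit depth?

20 bits

log2(1,048,576) = 20.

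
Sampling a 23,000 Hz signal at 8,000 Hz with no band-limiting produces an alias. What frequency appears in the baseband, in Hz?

1,000 Hz

Nyquist = 8,000/2 = 4,000 Hz; 23,000 Hz exceeds it.
Alias = |23,000 − 3×8,000| = |23,000 − 24,000| = 1,000 Hz.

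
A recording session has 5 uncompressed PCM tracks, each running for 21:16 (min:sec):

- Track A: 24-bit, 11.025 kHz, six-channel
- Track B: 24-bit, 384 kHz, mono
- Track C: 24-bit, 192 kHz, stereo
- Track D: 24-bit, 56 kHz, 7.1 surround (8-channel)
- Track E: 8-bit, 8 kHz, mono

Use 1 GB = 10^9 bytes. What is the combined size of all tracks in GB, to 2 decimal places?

21:16 (min:sec) = 1,276 s.
Track A: 11,025 × 1,276 × 3 × 6 = 253,222,200 bytes.
Track B: 384,000 × 1,276 × 3 × 1 = 1,469,952,000 bytes.
Track C: 192,000 × 1,276 × 3 × 2 = 1,469,952,000 bytes.
Track D: 56,000 × 1,276 × 3 × 8 = 1,714,944,000 bytes.
Track E: 8,000 × 1,276 × 1 × 1 = 10,208,000 bytes.
Total = 4,918,278,200 bytes = 4.92 GB.

4.92 GB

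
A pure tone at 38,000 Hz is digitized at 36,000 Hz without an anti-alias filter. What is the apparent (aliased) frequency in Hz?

2,000 Hz

Nyquist = 36,000/2 = 18,000 Hz; 38,000 Hz exceeds it.
Alias = |38,000 − 1×36,000| = |38,000 − 36,000| = 2,000 Hz.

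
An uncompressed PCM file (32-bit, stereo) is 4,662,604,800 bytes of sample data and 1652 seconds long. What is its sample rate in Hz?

352,800 Hz

Bytes = sample_rate × seconds × bytes_per_sample × channels.
sample_rate = 4,662,604,800 / (1,652 × 4 × 2) = 4,662,604,800 / 13,216 = 352,800 Hz.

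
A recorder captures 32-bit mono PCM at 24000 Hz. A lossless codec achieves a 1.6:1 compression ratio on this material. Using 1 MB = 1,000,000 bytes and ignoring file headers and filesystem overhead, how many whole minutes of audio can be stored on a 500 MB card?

Uncompressed byte rate = 24,000 × 4 × 1 = 96,000 bytes/s.
After 1.6:1 compression, effective rate ≈ 60000 bytes/s.
Capacity = 500 × 1,000,000 = 500,000,000 bytes.
500,000,000 / effective rate ≈ 8333.33 s → 138 minutes.

138 minutes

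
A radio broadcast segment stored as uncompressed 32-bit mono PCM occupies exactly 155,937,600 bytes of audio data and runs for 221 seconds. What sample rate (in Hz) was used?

Bytes = sample_rate × seconds × bytes_per_sample × channels.
sample_rate = 155,937,600 / (221 × 4 × 1) = 155,937,600 / 884 = 176,400 Hz.

176,400 Hz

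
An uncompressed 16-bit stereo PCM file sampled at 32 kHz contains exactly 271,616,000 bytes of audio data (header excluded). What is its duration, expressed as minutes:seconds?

35:22

Byte rate = 32,000 × 2 × 2 = 128,000 bytes/s.
Duration = 271,616,000 / 128,000 = 2,122 s.
2,122 s = 35:22.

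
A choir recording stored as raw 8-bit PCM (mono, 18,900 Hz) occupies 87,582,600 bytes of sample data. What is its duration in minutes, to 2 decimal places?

77.23 minutes

Byte rate = 18,900 × 1 × 1 = 18,900 bytes/s.
Duration = 87,582,600 / 18,900 = 4,634 s.
4,634 s / 60 = 77.23 minutes.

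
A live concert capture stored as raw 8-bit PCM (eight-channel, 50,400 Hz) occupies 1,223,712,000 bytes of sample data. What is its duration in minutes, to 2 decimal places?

Byte rate = 50,400 × 1 × 8 = 403,200 bytes/s.
Duration = 1,223,712,000 / 403,200 = 3,035 s.
3,035 s / 60 = 50.58 minutes.

50.58 minutes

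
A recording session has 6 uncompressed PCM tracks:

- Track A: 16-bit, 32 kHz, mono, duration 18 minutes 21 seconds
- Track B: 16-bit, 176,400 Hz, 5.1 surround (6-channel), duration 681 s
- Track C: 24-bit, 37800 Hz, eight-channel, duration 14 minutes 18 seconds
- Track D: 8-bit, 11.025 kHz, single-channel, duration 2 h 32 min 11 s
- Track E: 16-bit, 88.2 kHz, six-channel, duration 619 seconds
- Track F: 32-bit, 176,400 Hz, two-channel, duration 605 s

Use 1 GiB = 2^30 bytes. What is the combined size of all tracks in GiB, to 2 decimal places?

3.63 GiB

Track A: 18 minutes 21 seconds = 1,101 s; 32,000 × 1,101 × 2 × 1 = 70,464,000 bytes.
Track B: 176,400 × 681 × 2 × 6 = 1,441,540,800 bytes.
Track C: 14 minutes 18 seconds = 858 s; 37,800 × 858 × 3 × 8 = 778,377,600 bytes.
Track D: 2 h 32 min 11 s = 9,131 s; 11,025 × 9,131 × 1 × 1 = 100,669,275 bytes.
Track E: 88,200 × 619 × 2 × 6 = 655,149,600 bytes.
Track F: 176,400 × 605 × 4 × 2 = 853,776,000 bytes.
Total = 3,899,977,275 bytes = 3.63 GiB.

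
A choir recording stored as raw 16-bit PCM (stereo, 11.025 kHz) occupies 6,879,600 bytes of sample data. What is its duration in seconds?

Byte rate = 11,025 × 2 × 2 = 44,100 bytes/s.
Duration = 6,879,600 / 44,100 = 156 s.

156 seconds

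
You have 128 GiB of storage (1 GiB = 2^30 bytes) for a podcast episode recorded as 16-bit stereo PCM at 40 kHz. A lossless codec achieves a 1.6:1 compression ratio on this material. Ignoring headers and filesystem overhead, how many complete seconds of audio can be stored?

Uncompressed byte rate = 40,000 × 2 × 2 = 160,000 bytes/s.
After 1.6:1 compression, effective rate ≈ 100000 bytes/s.
Capacity = 128 × 1,073,741,824 = 137,438,953,472 bytes.
137,438,953,472 / effective rate ≈ 1374389.53 s → 1,374,389 seconds.

1,374,389 seconds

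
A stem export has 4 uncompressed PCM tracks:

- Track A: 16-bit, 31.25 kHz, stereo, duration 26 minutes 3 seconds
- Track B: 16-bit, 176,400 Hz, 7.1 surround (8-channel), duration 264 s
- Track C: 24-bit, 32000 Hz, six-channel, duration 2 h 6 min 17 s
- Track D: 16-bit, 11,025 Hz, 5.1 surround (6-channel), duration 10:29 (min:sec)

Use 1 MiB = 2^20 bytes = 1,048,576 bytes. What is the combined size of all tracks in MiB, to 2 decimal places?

Track A: 26 minutes 3 seconds = 1,563 s; 31,250 × 1,563 × 2 × 2 = 195,375,000 bytes.
Track B: 176,400 × 264 × 2 × 8 = 745,113,600 bytes.
Track C: 2 h 6 min 17 s = 7,577 s; 32,000 × 7,577 × 3 × 6 = 4,364,352,000 bytes.
Track D: 10:29 (min:sec) = 629 s; 11,025 × 629 × 2 × 6 = 83,216,700 bytes.
Total = 5,388,057,300 bytes = 5138.45 MiB.

5138.45 MiB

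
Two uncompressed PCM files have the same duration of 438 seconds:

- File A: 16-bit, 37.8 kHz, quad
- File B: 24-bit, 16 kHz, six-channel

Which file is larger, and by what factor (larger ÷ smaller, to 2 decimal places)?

File A: 37,800 × 2 × 4 = 302,400 bytes/s.
File B: 16,000 × 3 × 6 = 288,000 bytes/s.
File A is larger; ratio = 132,451,200 / 126,144,000 = 1.05.

File A, by a factor of 1.05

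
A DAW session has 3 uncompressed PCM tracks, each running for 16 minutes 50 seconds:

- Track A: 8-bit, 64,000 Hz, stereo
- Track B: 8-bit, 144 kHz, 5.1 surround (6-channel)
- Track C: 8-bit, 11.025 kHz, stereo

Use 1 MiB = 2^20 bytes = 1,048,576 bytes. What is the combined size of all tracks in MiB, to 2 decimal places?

976.74 MiB

16 minutes 50 seconds = 1,010 s.
Track A: 64,000 × 1,010 × 1 × 2 = 129,280,000 bytes.
Track B: 144,000 × 1,010 × 1 × 6 = 872,640,000 bytes.
Track C: 11,025 × 1,010 × 1 × 2 = 22,270,500 bytes.
Total = 1,024,190,500 bytes = 976.74 MiB.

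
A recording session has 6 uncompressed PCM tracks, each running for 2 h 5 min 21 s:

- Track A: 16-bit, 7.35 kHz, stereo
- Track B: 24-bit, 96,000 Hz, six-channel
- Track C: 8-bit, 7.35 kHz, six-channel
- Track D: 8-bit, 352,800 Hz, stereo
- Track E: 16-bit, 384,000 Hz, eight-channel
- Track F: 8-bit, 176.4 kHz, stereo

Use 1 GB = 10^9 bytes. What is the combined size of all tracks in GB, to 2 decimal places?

2 h 5 min 21 s = 7,521 s.
Track A: 7,350 × 7,521 × 2 × 2 = 221,117,400 bytes.
Track B: 96,000 × 7,521 × 3 × 6 = 12,996,288,000 bytes.
Track C: 7,350 × 7,521 × 1 × 6 = 331,676,100 bytes.
Track D: 352,800 × 7,521 × 1 × 2 = 5,306,817,600 bytes.
Track E: 384,000 × 7,521 × 2 × 8 = 46,209,024,000 bytes.
Track F: 176,400 × 7,521 × 1 × 2 = 2,653,408,800 bytes.
Total = 67,718,331,900 bytes = 67.72 GB.

67.72 GB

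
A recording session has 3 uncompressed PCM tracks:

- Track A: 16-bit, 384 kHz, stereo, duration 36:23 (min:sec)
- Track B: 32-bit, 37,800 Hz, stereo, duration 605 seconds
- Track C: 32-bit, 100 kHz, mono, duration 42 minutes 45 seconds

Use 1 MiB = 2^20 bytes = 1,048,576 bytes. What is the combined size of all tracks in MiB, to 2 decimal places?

Track A: 36:23 (min:sec) = 2,183 s; 384,000 × 2,183 × 2 × 2 = 3,353,088,000 bytes.
Track B: 37,800 × 605 × 4 × 2 = 182,952,000 bytes.
Track C: 42 minutes 45 seconds = 2,565 s; 100,000 × 2,565 × 4 × 1 = 1,026,000,000 bytes.
Total = 4,562,040,000 bytes = 4350.70 MiB.

4350.70 MiB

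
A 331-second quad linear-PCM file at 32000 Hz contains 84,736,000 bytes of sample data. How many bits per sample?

Bytes per sample = 84,736,000 / (32,000 × 331 × 4) = 84,736,000 / 42,368,000 = 2.
Bit depth = 2 × 8 = 16 bits.

16 bits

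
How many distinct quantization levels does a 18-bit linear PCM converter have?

2^18 = 262,144.

262,144 levels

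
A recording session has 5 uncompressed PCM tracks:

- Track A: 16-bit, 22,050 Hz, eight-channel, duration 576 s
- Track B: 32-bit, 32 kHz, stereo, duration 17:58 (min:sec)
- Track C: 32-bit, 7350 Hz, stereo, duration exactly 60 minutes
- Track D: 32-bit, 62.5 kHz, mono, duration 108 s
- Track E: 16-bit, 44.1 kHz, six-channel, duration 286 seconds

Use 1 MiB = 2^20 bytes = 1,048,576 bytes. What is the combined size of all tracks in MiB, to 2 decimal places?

828.95 MiB

Track A: 22,050 × 576 × 2 × 8 = 203,212,800 bytes.
Track B: 17:58 (min:sec) = 1,078 s; 32,000 × 1,078 × 4 × 2 = 275,968,000 bytes.
Track C: exactly 60 minutes = 3,600 s; 7,350 × 3,600 × 4 × 2 = 211,680,000 bytes.
Track D: 62,500 × 108 × 4 × 1 = 27,000,000 bytes.
Track E: 44,100 × 286 × 2 × 6 = 151,351,200 bytes.
Total = 869,212,000 bytes = 828.95 MiB.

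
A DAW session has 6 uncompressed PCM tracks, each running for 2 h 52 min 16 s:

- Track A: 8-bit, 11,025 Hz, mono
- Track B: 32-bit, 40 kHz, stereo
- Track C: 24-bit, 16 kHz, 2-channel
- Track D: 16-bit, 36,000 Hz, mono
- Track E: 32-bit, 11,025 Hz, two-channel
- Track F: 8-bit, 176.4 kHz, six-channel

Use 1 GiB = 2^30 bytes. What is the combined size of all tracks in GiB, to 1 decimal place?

2 h 52 min 16 s = 10,336 s.
Track A: 11,025 × 10,336 × 1 × 1 = 113,954,400 bytes.
Track B: 40,000 × 10,336 × 4 × 2 = 3,307,520,000 bytes.
Track C: 16,000 × 10,336 × 3 × 2 = 992,256,000 bytes.
Track D: 36,000 × 10,336 × 2 × 1 = 744,192,000 bytes.
Track E: 11,025 × 10,336 × 4 × 2 = 911,635,200 bytes.
Track F: 176,400 × 10,336 × 1 × 6 = 10,939,622,400 bytes.
Total = 17,009,180,000 bytes = 15.8 GiB.

15.8 GiB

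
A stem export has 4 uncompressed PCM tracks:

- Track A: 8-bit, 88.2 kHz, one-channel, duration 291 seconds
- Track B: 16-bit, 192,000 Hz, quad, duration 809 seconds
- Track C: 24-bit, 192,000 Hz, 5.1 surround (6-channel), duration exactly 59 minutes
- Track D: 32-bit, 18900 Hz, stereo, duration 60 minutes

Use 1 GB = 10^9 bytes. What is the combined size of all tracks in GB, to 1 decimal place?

14.0 GB

Track A: 88,200 × 291 × 1 × 1 = 25,666,200 bytes.
Track B: 192,000 × 809 × 2 × 4 = 1,242,624,000 bytes.
Track C: exactly 59 minutes = 3,540 s; 192,000 × 3,540 × 3 × 6 = 12,234,240,000 bytes.
Track D: 60 minutes = 3,600 s; 18,900 × 3,600 × 4 × 2 = 544,320,000 bytes.
Total = 14,046,850,200 bytes = 14.0 GB.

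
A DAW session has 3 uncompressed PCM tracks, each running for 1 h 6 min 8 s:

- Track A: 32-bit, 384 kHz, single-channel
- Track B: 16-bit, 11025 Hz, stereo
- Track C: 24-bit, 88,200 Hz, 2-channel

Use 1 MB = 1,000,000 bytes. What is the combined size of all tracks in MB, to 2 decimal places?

8369.70 MB

1 h 6 min 8 s = 3,968 s.
Track A: 384,000 × 3,968 × 4 × 1 = 6,094,848,000 bytes.
Track B: 11,025 × 3,968 × 2 × 2 = 174,988,800 bytes.
Track C: 88,200 × 3,968 × 3 × 2 = 2,099,865,600 bytes.
Total = 8,369,702,400 bytes = 8369.70 MB.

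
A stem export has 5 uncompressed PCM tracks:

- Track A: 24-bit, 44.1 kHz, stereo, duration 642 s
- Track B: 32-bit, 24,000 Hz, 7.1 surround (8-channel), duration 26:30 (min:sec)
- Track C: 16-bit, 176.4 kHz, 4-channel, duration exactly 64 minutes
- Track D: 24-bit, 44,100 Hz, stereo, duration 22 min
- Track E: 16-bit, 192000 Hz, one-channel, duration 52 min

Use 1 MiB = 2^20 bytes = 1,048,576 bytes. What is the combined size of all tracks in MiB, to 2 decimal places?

Track A: 44,100 × 642 × 3 × 2 = 169,873,200 bytes.
Track B: 26:30 (min:sec) = 1,590 s; 24,000 × 1,590 × 4 × 8 = 1,221,120,000 bytes.
Track C: exactly 64 minutes = 3,840 s; 176,400 × 3,840 × 2 × 4 = 5,419,008,000 bytes.
Track D: 22 min = 1,320 s; 44,100 × 1,320 × 3 × 2 = 349,272,000 bytes.
Track E: 52 min = 3,120 s; 192,000 × 3,120 × 2 × 1 = 1,198,080,000 bytes.
Total = 8,357,353,200 bytes = 7970.19 MiB.

7970.19 MiB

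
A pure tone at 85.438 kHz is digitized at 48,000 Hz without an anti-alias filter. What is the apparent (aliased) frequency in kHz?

10.562 kHz

Nyquist = 48,000/2 = 24,000 Hz; 85,438 Hz exceeds it.
Alias = |85,438 − 2×48,000| = |85,438 − 96,000| = 10,562 Hz = 10.562 kHz.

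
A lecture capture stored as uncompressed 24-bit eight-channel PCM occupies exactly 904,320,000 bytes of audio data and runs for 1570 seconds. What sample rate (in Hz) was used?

24,000 Hz

Bytes = sample_rate × seconds × bytes_per_sample × channels.
sample_rate = 904,320,000 / (1,570 × 3 × 8) = 904,320,000 / 37,680 = 24,000 Hz.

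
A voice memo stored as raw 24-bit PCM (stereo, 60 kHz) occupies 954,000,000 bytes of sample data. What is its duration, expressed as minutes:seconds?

44:10

Byte rate = 60,000 × 3 × 2 = 360,000 bytes/s.
Duration = 954,000,000 / 360,000 = 2,650 s.
2,650 s = 44:10.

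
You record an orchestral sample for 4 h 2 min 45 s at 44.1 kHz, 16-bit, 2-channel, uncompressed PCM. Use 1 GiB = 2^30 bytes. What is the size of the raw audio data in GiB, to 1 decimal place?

2.4 GiB

Duration = 4 h 2 min 45 s = 14,565 s.
Bytes = 44,100 samples/s × 14,565 s × 2 bytes/sample × 2 ch = 2,569,266,000 bytes.
2,569,266,000 / 1,073,741,824 = 2.4 GiB.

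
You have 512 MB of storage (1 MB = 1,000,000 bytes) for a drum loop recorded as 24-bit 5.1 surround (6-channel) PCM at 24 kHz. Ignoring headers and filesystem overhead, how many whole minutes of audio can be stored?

Uncompressed byte rate = 24,000 × 3 × 6 = 432,000 bytes/s.
Capacity = 512 × 1,000,000 = 512,000,000 bytes.
512,000,000 / 432,000 ≈ 1185.19 s → 19 minutes.

19 minutes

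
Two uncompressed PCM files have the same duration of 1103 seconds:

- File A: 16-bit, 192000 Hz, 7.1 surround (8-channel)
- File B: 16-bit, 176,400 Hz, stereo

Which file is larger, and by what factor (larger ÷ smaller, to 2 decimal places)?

File A: 192,000 × 2 × 8 = 3,072,000 bytes/s.
File B: 176,400 × 2 × 2 = 705,600 bytes/s.
File A is larger; ratio = 3,388,416,000 / 778,276,800 = 4.35.

File A, by a factor of 4.35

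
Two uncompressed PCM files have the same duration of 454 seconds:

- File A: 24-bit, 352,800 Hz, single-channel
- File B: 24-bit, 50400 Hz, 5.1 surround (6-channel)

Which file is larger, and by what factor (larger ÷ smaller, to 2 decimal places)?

File A: 352,800 × 3 × 1 = 1,058,400 bytes/s.
File B: 50,400 × 3 × 6 = 907,200 bytes/s.
File A is larger; ratio = 480,513,600 / 411,868,800 = 1.17.

File A, by a factor of 1.17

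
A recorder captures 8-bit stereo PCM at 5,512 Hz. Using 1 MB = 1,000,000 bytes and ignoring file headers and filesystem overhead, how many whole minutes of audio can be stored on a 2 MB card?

Uncompressed byte rate = 5,512 × 1 × 2 = 11,024 bytes/s.
Capacity = 2 × 1,000,000 = 2,000,000 bytes.
2,000,000 / 11,024 ≈ 181.42 s → 3 minutes.

3 minutes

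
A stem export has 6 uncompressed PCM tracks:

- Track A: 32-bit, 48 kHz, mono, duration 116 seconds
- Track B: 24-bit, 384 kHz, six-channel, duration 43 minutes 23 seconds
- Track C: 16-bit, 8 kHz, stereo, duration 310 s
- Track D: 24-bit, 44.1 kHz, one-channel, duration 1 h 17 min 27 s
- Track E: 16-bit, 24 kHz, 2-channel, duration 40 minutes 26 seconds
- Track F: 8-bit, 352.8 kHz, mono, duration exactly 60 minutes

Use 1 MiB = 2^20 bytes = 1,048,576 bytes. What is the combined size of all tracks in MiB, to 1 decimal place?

Track A: 48,000 × 116 × 4 × 1 = 22,272,000 bytes.
Track B: 43 minutes 23 seconds = 2,603 s; 384,000 × 2,603 × 3 × 6 = 17,991,936,000 bytes.
Track C: 8,000 × 310 × 2 × 2 = 9,920,000 bytes.
Track D: 1 h 17 min 27 s = 4,647 s; 44,100 × 4,647 × 3 × 1 = 614,798,100 bytes.
Track E: 40 minutes 26 seconds = 2,426 s; 24,000 × 2,426 × 2 × 2 = 232,896,000 bytes.
Track F: exactly 60 minutes = 3,600 s; 352,800 × 3,600 × 1 × 1 = 1,270,080,000 bytes.
Total = 20,141,902,100 bytes = 19208.8 MiB.

19208.8 MiB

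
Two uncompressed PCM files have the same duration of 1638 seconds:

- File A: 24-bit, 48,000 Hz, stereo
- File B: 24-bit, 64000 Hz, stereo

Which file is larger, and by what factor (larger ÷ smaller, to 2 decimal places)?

File B, by a factor of 1.33

File A: 48,000 × 3 × 2 = 288,000 bytes/s.
File B: 64,000 × 3 × 2 = 384,000 bytes/s.
File B is larger; ratio = 628,992,000 / 471,744,000 = 1.33.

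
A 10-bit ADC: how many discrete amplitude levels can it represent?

1,024 levels

2^10 = 1,024.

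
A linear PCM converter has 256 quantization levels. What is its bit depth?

8 bits

log2(256) = 8.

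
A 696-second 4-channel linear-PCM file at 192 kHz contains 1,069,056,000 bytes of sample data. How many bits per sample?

16 bits

Bytes per sample = 1,069,056,000 / (192,000 × 696 × 4) = 1,069,056,000 / 534,528,000 = 2.
Bit depth = 2 × 8 = 16 bits.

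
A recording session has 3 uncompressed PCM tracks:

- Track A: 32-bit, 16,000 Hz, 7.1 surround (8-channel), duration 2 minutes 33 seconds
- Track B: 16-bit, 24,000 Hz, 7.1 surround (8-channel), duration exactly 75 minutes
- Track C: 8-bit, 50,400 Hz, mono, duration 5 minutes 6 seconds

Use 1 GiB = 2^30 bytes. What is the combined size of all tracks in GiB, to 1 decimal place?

1.7 GiB

Track A: 2 minutes 33 seconds = 153 s; 16,000 × 153 × 4 × 8 = 78,336,000 bytes.
Track B: exactly 75 minutes = 4,500 s; 24,000 × 4,500 × 2 × 8 = 1,728,000,000 bytes.
Track C: 5 minutes 6 seconds = 306 s; 50,400 × 306 × 1 × 1 = 15,422,400 bytes.
Total = 1,821,758,400 bytes = 1.7 GiB.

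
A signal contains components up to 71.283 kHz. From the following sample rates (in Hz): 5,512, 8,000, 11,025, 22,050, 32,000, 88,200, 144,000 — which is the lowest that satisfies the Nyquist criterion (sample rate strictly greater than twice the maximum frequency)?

144,000 Hz

Need sample rate > 2 × 71,283 = 142,566 Hz.
Lowest listed rate above 142,566 Hz is 144,000 Hz.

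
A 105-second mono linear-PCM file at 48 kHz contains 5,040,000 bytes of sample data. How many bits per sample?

Bytes per sample = 5,040,000 / (48,000 × 105 × 1) = 5,040,000 / 5,040,000 = 1.
Bit depth = 1 × 8 = 8 bits.

8 bits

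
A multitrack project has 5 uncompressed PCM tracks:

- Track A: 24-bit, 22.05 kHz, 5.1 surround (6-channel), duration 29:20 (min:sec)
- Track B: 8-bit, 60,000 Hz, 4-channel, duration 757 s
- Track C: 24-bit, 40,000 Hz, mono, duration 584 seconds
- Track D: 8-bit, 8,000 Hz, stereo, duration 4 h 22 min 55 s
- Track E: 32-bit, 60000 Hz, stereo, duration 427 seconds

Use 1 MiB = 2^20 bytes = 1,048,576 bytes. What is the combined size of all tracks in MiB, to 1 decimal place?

Track A: 29:20 (min:sec) = 1,760 s; 22,050 × 1,760 × 3 × 6 = 698,544,000 bytes.
Track B: 60,000 × 757 × 1 × 4 = 181,680,000 bytes.
Track C: 40,000 × 584 × 3 × 1 = 70,080,000 bytes.
Track D: 4 h 22 min 55 s = 15,775 s; 8,000 × 15,775 × 1 × 2 = 252,400,000 bytes.
Track E: 60,000 × 427 × 4 × 2 = 204,960,000 bytes.
Total = 1,407,664,000 bytes = 1342.5 MiB.

1342.5 MiB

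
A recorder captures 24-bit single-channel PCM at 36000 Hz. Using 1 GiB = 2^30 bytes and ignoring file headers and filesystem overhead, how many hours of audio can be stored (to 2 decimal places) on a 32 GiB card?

88.37 hours

Uncompressed byte rate = 36,000 × 3 × 1 = 108,000 bytes/s.
Capacity = 32 × 1,073,741,824 = 34,359,738,368 bytes.
34,359,738,368 / 108,000 ≈ 318145.73 s → 88.37 hours.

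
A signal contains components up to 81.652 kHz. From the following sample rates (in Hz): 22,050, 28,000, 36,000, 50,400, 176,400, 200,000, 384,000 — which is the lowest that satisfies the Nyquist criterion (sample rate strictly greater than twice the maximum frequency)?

176,400 Hz

Need sample rate > 2 × 81,652 = 163,304 Hz.
Lowest listed rate above 163,304 Hz is 176,400 Hz.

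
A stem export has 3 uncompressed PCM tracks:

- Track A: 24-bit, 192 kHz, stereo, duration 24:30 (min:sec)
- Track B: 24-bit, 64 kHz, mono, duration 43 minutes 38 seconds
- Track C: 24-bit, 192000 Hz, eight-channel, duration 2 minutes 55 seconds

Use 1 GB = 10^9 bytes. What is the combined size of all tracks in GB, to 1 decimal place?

3.0 GB

Track A: 24:30 (min:sec) = 1,470 s; 192,000 × 1,470 × 3 × 2 = 1,693,440,000 bytes.
Track B: 43 minutes 38 seconds = 2,618 s; 64,000 × 2,618 × 3 × 1 = 502,656,000 bytes.
Track C: 2 minutes 55 seconds = 175 s; 192,000 × 175 × 3 × 8 = 806,400,000 bytes.
Total = 3,002,496,000 bytes = 3.0 GB.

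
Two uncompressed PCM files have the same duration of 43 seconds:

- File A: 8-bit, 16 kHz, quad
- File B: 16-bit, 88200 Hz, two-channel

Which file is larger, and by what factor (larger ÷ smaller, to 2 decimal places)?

File A: 16,000 × 1 × 4 = 64,000 bytes/s.
File B: 88,200 × 2 × 2 = 352,800 bytes/s.
File B is larger; ratio = 15,170,400 / 2,752,000 = 5.51.

File B, by a factor of 5.51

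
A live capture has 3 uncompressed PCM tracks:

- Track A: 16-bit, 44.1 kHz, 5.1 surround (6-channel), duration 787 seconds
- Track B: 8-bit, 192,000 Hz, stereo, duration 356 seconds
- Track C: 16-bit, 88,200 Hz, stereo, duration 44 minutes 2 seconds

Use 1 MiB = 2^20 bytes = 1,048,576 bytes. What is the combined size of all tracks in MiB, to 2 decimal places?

Track A: 44,100 × 787 × 2 × 6 = 416,480,400 bytes.
Track B: 192,000 × 356 × 1 × 2 = 136,704,000 bytes.
Track C: 44 minutes 2 seconds = 2,642 s; 88,200 × 2,642 × 2 × 2 = 932,097,600 bytes.
Total = 1,485,282,000 bytes = 1416.48 MiB.

1416.48 MiB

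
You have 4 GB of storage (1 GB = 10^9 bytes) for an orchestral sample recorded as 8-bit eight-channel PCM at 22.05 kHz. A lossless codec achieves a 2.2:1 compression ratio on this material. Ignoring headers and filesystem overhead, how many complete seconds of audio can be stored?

Uncompressed byte rate = 22,050 × 1 × 8 = 176,400 bytes/s.
After 2.2:1 compression, effective rate ≈ 80181.82 bytes/s.
Capacity = 4 × 1,000,000,000 = 4,000,000,000 bytes.
4,000,000,000 / effective rate ≈ 49886.62 s → 49,886 seconds.

49,886 seconds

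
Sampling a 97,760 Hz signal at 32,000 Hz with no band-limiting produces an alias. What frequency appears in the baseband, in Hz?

Nyquist = 32,000/2 = 16,000 Hz; 97,760 Hz exceeds it.
Alias = |97,760 − 3×32,000| = |97,760 − 96,000| = 1,760 Hz.

1,760 Hz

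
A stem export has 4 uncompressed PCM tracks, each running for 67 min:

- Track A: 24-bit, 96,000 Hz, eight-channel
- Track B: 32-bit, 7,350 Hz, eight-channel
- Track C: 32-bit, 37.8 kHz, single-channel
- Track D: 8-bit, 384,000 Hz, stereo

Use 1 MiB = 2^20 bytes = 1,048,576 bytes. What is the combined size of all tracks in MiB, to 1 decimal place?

67 min = 4,020 s.
Track A: 96,000 × 4,020 × 3 × 8 = 9,262,080,000 bytes.
Track B: 7,350 × 4,020 × 4 × 8 = 945,504,000 bytes.
Track C: 37,800 × 4,020 × 4 × 1 = 607,824,000 bytes.
Track D: 384,000 × 4,020 × 1 × 2 = 3,087,360,000 bytes.
Total = 13,902,768,000 bytes = 13258.7 MiB.

13258.7 MiB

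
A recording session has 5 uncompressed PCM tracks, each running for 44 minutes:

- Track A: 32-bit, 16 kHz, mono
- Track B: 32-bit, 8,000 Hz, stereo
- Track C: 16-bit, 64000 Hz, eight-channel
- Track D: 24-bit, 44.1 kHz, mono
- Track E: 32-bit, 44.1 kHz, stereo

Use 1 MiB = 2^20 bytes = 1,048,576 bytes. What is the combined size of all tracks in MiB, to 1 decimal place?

4121.7 MiB

44 minutes = 2,640 s.
Track A: 16,000 × 2,640 × 4 × 1 = 168,960,000 bytes.
Track B: 8,000 × 2,640 × 4 × 2 = 168,960,000 bytes.
Track C: 64,000 × 2,640 × 2 × 8 = 2,703,360,000 bytes.
Track D: 44,100 × 2,640 × 3 × 1 = 349,272,000 bytes.
Track E: 44,100 × 2,640 × 4 × 2 = 931,392,000 bytes.
Total = 4,321,944,000 bytes = 4121.7 MiB.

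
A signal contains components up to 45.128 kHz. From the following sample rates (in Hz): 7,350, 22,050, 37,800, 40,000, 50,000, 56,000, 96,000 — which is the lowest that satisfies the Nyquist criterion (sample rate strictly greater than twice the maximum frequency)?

96,000 Hz

Need sample rate > 2 × 45,128 = 90,256 Hz.
Lowest listed rate above 90,256 Hz is 96,000 Hz.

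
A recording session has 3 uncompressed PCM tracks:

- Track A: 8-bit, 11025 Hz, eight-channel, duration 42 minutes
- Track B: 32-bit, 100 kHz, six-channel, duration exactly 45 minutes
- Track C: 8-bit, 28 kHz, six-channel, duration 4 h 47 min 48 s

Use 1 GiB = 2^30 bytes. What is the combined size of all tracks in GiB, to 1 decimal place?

Track A: 42 minutes = 2,520 s; 11,025 × 2,520 × 1 × 8 = 222,264,000 bytes.
Track B: exactly 45 minutes = 2,700 s; 100,000 × 2,700 × 4 × 6 = 6,480,000,000 bytes.
Track C: 4 h 47 min 48 s = 17,268 s; 28,000 × 17,268 × 1 × 6 = 2,901,024,000 bytes.
Total = 9,603,288,000 bytes = 8.9 GiB.

8.9 GiB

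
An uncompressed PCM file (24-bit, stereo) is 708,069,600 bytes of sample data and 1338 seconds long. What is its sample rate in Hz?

88,200 Hz

Bytes = sample_rate × seconds × bytes_per_sample × channels.
sample_rate = 708,069,600 / (1,338 × 3 × 2) = 708,069,600 / 8,028 = 88,200 Hz.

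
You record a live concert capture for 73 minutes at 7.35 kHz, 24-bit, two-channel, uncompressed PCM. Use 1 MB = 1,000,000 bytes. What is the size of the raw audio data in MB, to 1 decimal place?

193.2 MB

Duration = 73 minutes = 4,380 s.
Bytes = 7,350 samples/s × 4,380 s × 3 bytes/sample × 2 ch = 193,158,000 bytes.
193,158,000 / 1,000,000 = 193.2 MB.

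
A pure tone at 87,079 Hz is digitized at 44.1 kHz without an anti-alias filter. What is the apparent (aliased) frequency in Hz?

Nyquist = 44,100/2 = 22,050 Hz; 87,079 Hz exceeds it.
Alias = |87,079 − 2×44,100| = |87,079 − 88,200| = 1,121 Hz.

1,121 Hz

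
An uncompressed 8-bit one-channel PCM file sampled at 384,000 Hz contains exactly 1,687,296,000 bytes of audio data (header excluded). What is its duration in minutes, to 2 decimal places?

73.23 minutes

Byte rate = 384,000 × 1 × 1 = 384,000 bytes/s.
Duration = 1,687,296,000 / 384,000 = 4,394 s.
4,394 s / 60 = 73.23 minutes.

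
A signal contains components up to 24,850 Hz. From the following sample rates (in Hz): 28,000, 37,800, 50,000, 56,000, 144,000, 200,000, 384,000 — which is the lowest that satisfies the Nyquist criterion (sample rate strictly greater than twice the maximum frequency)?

50,000 Hz

Need sample rate > 2 × 24,850 = 49,700 Hz.
Lowest listed rate above 49,700 Hz is 50,000 Hz.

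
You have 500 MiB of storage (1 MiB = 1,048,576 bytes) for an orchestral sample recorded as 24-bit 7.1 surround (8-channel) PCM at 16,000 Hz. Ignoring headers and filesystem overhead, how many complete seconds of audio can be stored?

Uncompressed byte rate = 16,000 × 3 × 8 = 384,000 bytes/s.
Capacity = 500 × 1,048,576 = 524,288,000 bytes.
524,288,000 / 384,000 ≈ 1365.33 s → 1,365 seconds.

1,365 seconds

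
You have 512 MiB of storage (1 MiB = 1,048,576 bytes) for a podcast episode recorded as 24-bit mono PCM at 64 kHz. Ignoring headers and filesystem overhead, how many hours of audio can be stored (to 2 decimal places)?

Uncompressed byte rate = 64,000 × 3 × 1 = 192,000 bytes/s.
Capacity = 512 × 1,048,576 = 536,870,912 bytes.
536,870,912 / 192,000 ≈ 2796.2 s → 0.78 hours.

0.78 hours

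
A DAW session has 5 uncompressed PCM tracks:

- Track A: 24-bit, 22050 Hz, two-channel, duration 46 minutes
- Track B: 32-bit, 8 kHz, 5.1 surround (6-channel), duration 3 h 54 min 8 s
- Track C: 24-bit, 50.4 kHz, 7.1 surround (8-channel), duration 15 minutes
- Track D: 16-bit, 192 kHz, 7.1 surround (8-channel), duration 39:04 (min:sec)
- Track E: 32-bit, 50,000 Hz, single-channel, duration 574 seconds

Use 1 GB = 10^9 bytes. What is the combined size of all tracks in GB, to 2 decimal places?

Track A: 46 minutes = 2,760 s; 22,050 × 2,760 × 3 × 2 = 365,148,000 bytes.
Track B: 3 h 54 min 8 s = 14,048 s; 8,000 × 14,048 × 4 × 6 = 2,697,216,000 bytes.
Track C: 15 minutes = 900 s; 50,400 × 900 × 3 × 8 = 1,088,640,000 bytes.
Track D: 39:04 (min:sec) = 2,344 s; 192,000 × 2,344 × 2 × 8 = 7,200,768,000 bytes.
Track E: 50,000 × 574 × 4 × 1 = 114,800,000 bytes.
Total = 11,466,572,000 bytes = 11.47 GB.

11.47 GB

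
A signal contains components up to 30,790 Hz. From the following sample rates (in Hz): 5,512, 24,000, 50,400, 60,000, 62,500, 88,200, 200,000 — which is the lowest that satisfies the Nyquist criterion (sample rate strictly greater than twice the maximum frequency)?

62,500 Hz

Need sample rate > 2 × 30,790 = 61,580 Hz.
Lowest listed rate above 61,580 Hz is 62,500 Hz.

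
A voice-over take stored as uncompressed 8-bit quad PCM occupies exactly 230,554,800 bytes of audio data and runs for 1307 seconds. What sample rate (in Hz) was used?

Bytes = sample_rate × seconds × bytes_per_sample × channels.
sample_rate = 230,554,800 / (1,307 × 1 × 4) = 230,554,800 / 5,228 = 44,100 Hz.

44,100 Hz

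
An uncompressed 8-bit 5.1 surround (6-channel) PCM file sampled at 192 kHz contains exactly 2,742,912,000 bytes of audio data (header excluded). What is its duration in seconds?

2,381 seconds

Byte rate = 192,000 × 1 × 6 = 1,152,000 bytes/s.
Duration = 2,742,912,000 / 1,152,000 = 2,381 s.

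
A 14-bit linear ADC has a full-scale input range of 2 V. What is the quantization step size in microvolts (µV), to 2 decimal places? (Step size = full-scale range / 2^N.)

2 V / 2^14 = 2 / 16,384 V = 122.07 µV.

122.07 µV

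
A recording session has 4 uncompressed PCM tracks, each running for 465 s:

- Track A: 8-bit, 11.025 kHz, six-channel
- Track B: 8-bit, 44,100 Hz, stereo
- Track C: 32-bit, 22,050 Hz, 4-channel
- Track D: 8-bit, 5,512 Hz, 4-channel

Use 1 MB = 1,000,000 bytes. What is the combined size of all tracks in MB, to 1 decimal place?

Track A: 11,025 × 465 × 1 × 6 = 30,759,750 bytes.
Track B: 44,100 × 465 × 1 × 2 = 41,013,000 bytes.
Track C: 22,050 × 465 × 4 × 4 = 164,052,000 bytes.
Track D: 5,512 × 465 × 1 × 4 = 10,252,320 bytes.
Total = 246,077,070 bytes = 246.1 MB.

246.1 MB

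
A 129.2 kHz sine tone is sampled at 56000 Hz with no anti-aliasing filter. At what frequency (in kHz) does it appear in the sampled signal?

Nyquist = 56,000/2 = 28,000 Hz; 129,200 Hz exceeds it.
Alias = |129,200 − 2×56,000| = |129,200 − 112,000| = 17,200 Hz = 17.2 kHz.

17.2 kHz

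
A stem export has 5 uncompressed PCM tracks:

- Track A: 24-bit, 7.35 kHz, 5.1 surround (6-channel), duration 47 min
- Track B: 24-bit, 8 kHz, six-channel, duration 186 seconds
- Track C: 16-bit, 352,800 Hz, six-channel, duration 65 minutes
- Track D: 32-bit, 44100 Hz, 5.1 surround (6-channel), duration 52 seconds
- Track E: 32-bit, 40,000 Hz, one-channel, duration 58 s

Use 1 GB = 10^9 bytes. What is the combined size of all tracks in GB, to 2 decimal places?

Track A: 47 min = 2,820 s; 7,350 × 2,820 × 3 × 6 = 373,086,000 bytes.
Track B: 8,000 × 186 × 3 × 6 = 26,784,000 bytes.
Track C: 65 minutes = 3,900 s; 352,800 × 3,900 × 2 × 6 = 16,511,040,000 bytes.
Track D: 44,100 × 52 × 4 × 6 = 55,036,800 bytes.
Track E: 40,000 × 58 × 4 × 1 = 9,280,000 bytes.
Total = 16,975,226,800 bytes = 16.98 GB.

16.98 GB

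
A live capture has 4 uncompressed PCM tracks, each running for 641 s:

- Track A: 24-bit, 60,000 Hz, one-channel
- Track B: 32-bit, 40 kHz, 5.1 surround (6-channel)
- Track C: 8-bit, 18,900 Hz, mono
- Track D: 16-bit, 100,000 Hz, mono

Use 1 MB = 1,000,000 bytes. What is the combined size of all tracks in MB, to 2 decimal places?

871.05 MB

Track A: 60,000 × 641 × 3 × 1 = 115,380,000 bytes.
Track B: 40,000 × 641 × 4 × 6 = 615,360,000 bytes.
Track C: 18,900 × 641 × 1 × 1 = 12,114,900 bytes.
Track D: 100,000 × 641 × 2 × 1 = 128,200,000 bytes.
Total = 871,054,900 bytes = 871.05 MB.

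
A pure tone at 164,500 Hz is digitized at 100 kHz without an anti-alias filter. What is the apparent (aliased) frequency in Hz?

Nyquist = 100,000/2 = 50,000 Hz; 164,500 Hz exceeds it.
Alias = |164,500 − 2×100,000| = |164,500 − 200,000| = 35,500 Hz.

35,500 Hz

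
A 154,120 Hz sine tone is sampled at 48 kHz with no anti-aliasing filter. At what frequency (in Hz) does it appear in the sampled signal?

Nyquist = 48,000/2 = 24,000 Hz; 154,120 Hz exceeds it.
Alias = |154,120 − 3×48,000| = |154,120 − 144,000| = 10,120 Hz.

10,120 Hz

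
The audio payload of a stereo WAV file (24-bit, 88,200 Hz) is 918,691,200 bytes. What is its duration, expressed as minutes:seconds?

28:56

Byte rate = 88,200 × 3 × 2 = 529,200 bytes/s.
Duration = 918,691,200 / 529,200 = 1,736 s.
1,736 s = 28:56.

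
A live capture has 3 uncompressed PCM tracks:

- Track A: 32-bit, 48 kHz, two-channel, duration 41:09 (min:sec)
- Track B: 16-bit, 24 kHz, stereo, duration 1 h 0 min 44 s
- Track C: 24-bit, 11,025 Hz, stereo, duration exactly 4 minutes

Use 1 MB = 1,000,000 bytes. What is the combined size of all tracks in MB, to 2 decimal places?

1313.80 MB

Track A: 41:09 (min:sec) = 2,469 s; 48,000 × 2,469 × 4 × 2 = 948,096,000 bytes.
Track B: 1 h 0 min 44 s = 3,644 s; 24,000 × 3,644 × 2 × 2 = 349,824,000 bytes.
Track C: exactly 4 minutes = 240 s; 11,025 × 240 × 3 × 2 = 15,876,000 bytes.
Total = 1,313,796,000 bytes = 1313.80 MB.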